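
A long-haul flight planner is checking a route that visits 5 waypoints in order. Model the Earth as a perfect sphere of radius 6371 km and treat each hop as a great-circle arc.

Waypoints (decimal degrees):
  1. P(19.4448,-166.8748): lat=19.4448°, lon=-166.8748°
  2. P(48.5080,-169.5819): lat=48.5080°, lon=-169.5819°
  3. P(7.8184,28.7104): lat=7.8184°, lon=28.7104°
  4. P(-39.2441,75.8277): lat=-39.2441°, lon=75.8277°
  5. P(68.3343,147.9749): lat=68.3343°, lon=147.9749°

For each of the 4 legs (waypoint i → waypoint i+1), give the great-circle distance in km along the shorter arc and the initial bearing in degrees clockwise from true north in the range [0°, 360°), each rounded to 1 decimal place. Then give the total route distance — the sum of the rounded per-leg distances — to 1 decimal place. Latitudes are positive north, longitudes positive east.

Leg 1: dist=3240.8 km, bearing=356.3°
Leg 2: dist=13501.2 km, bearing=338.6°
Leg 3: dist=7132.8 km, bearing=140.9°
Leg 4: dist=13345.4 km, bearing=23.9°
Total: 37220.2 km

Leg 1: φ1=0.3393758, φ2=0.8466243, Δφ=0.5072485, Δλ=-0.0472478 rad; a=sin²(Δφ/2)+cosφ1·cosφ2·sin²(Δλ/2)=0.0633063851; c=2·atan2(√a, √(1-a))=0.508681871; dist=6371·c=3240.812 ≈ 3240.8 km; running total=3240.8 km
Leg 1 bearing: y=sinΔλ·cosφ2=-0.03129076, x=cosφ1·sinφ2-sinφ1·cosφ2·cosΔλ=0.48602020; θ=atan2(y, x)=-3.6837° <0 so +360° → 356.3163° ≈ 356.3°
Leg 2: φ1=0.8466243, φ2=0.1364568, Δφ=-0.7101675, Δλ=3.4608535 rad; a=sin²(Δφ/2)+cosφ1·cosφ2·sin²(Δλ/2)=0.7606468940; c=2·atan2(√a, √(1-a))=2.119162656; dist=6371·c=13501.185 ≈ 13501.2 km; running total=16742.0 km
Leg 2 bearing: y=sinΔλ·cosφ2=-0.31094724, x=cosφ1·sinφ2-sinφ1·cosφ2·cosΔλ=0.79471039; θ=atan2(y, x)=-21.3690° <0 so +360° → 338.6310° ≈ 338.6°
Leg 3: φ1=0.1364568, φ2=-0.6849388, Δφ=-0.8213956, Δλ=0.8223520 rad; a=sin²(Δφ/2)+cosφ1·cosφ2·sin²(Δλ/2)=0.2819696077; c=2·atan2(√a, √(1-a))=1.119579628; dist=6371·c=7132.842 ≈ 7132.8 km; running total=23874.8 km
Leg 3 bearing: y=sinΔλ·cosφ2=0.56748271, x=cosφ1·sinφ2-sinφ1·cosφ2·cosΔλ=-0.69843709; θ=atan2(y, x)=140.9060° ≈ 140.9°
Leg 4: φ1=-0.6849388, φ2=1.1926585, Δφ=1.8775973, Δλ=1.2592062 rad; a=sin²(Δφ/2)+cosφ1·cosφ2·sin²(Δλ/2)=0.7501384884; c=2·atan2(√a, √(1-a))=2.094714957; dist=6371·c=13345.429 ≈ 13345.4 km; running total=37220.2 km
Leg 4 bearing: y=sinΔλ·cosφ2=0.35141294, x=cosφ1·sinφ2-sinφ1·cosφ2·cosΔλ=0.79134815; θ=atan2(y, x)=23.9445° ≈ 23.9°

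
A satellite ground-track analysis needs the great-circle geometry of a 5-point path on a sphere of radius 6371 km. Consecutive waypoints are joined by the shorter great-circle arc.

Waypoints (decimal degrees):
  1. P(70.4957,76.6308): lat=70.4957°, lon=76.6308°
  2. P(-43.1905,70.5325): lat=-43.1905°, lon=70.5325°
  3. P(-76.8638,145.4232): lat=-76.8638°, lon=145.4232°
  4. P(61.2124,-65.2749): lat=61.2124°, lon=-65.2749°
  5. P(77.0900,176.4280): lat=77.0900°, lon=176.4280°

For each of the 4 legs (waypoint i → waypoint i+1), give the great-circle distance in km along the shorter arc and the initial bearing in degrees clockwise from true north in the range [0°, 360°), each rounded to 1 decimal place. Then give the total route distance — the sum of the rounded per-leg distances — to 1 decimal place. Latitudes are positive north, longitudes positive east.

Leg 1: φ1=1.2303821, φ2=-0.7538164, Δφ=-1.9841985, Δλ=-0.1064354 rad; a=sin²(Δφ/2)+cosφ1·cosφ2·sin²(Δλ/2)=0.7015523683; c=2·atan2(√a, √(1-a))=1.985703233; dist=6371·c=12650.915 ≈ 12650.9 km; running total=12650.9 km
Leg 1 bearing: y=sinΔλ·cosφ2=-0.07745372, x=cosφ1·sinφ2-sinφ1·cosφ2·cosΔλ=-0.91187033; θ=atan2(y, x)=-175.1450° <0 so +360° → 184.8550° ≈ 184.9°
Leg 2: φ1=-0.7538164, φ2=-1.3415264, Δφ=-0.5877100, Δλ=1.3070893 rad; a=sin²(Δφ/2)+cosφ1·cosφ2·sin²(Δλ/2)=0.1451464573; c=2·atan2(√a, √(1-a))=0.781713983; dist=6371·c=4980.300 ≈ 4980.3 km; running total=17631.2 km
Leg 2 bearing: y=sinΔλ·cosφ2=0.21941010, x=cosφ1·sinφ2-sinφ1·cosφ2·cosΔλ=-0.66945878; θ=atan2(y, x)=161.8538° ≈ 161.9°
Leg 3: φ1=-1.3415264, φ2=1.0683579, Δφ=2.4098843, Δλ=-3.6773756 rad; a=sin²(Δφ/2)+cosφ1·cosφ2·sin²(Δλ/2)=0.9737922681; c=2·atan2(√a, √(1-a))=2.816385425; dist=6371·c=17943.192 ≈ 17943.2 km; running total=35574.4 km
Leg 3 bearing: y=sinΔλ·cosφ2=0.24584536, x=cosφ1·sinφ2-sinφ1·cosφ2·cosΔλ=-0.20406764; θ=atan2(y, x)=129.6949° ≈ 129.7°
Leg 4: φ1=1.0683579, φ2=1.3454743, Δφ=0.2771164, Δλ=4.2185114 rad; a=sin²(Δφ/2)+cosφ1·cosφ2·sin²(Δλ/2)=0.0983728527; c=2·atan2(√a, √(1-a))=0.638057502; dist=6371·c=4065.064 ≈ 4065.1 km; running total=39639.5 km
Leg 4 bearing: y=sinΔλ·cosφ2=-0.19672182, x=cosφ1·sinφ2-sinφ1·cosφ2·cosΔλ=0.56221265; θ=atan2(y, x)=-19.2853° <0 so +360° → 340.7147° ≈ 340.7°

Leg 1: dist=12650.9 km, bearing=184.9°
Leg 2: dist=4980.3 km, bearing=161.9°
Leg 3: dist=17943.2 km, bearing=129.7°
Leg 4: dist=4065.1 km, bearing=340.7°
Total: 39639.5 km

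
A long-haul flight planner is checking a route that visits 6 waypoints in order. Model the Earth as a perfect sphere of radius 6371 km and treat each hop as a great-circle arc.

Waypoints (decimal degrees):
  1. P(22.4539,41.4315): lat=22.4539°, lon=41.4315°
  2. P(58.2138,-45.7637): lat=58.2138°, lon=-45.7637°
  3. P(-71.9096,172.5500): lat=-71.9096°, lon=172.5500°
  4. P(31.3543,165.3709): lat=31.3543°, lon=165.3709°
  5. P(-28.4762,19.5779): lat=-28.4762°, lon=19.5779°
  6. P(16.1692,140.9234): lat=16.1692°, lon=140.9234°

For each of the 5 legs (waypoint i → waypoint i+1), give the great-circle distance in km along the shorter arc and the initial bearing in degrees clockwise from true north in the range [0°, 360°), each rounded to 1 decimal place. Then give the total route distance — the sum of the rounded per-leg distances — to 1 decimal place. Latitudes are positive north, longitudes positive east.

Leg 1: dist=7739.8 km, bearing=325.9°
Leg 2: dist=17729.5 km, bearing=213.3°
Leg 3: dist=11496.0 km, bearing=353.7°
Leg 4: dist=16715.9 km, bearing=266.7°
Leg 5: dist=13886.7 km, bearing=89.5°
Total: 67567.9 km

Leg 1: φ1=0.3918945, φ2=1.0160225, Δφ=0.6241280, Δλ=-1.5218433 rad; a=sin²(Δφ/2)+cosφ1·cosφ2·sin²(Δλ/2)=0.3257609709; c=2·atan2(√a, √(1-a))=1.214849436; dist=6371·c=7739.806 ≈ 7739.8 km; running total=7739.8 km
Leg 1 bearing: y=sinΔλ·cosφ2=-0.52612005, x=cosφ1·sinφ2-sinφ1·cosφ2·cosΔλ=0.77573238; θ=atan2(y, x)=-34.1460° <0 so +360° → 325.8540° ≈ 325.9°
Leg 2: φ1=1.0160225, φ2=-1.2550593, Δφ=-2.2710818, Δλ=3.8102929 rad; a=sin²(Δφ/2)+cosφ1·cosφ2·sin²(Δλ/2)=0.9681695641; c=2·atan2(√a, √(1-a))=2.782850324; dist=6371·c=17729.539 ≈ 17729.5 km; running total=25469.3 km
Leg 2 bearing: y=sinΔλ·cosφ2=-0.19251029, x=cosφ1·sinφ2-sinφ1·cosφ2·cosΔλ=-0.29361339; θ=atan2(y, x)=-146.7488° <0 so +360° → 213.2512° ≈ 213.3°
Leg 3: φ1=-1.2550593, φ2=0.5472358, Δφ=1.8022951, Δλ=-0.1252989 rad; a=sin²(Δφ/2)+cosφ1·cosφ2·sin²(Δλ/2)=0.6157576873; c=2·atan2(√a, √(1-a))=1.804431417; dist=6371·c=11496.033 ≈ 11496.0 km; running total=36965.3 km
Leg 3 bearing: y=sinΔλ·cosφ2=-0.10672128, x=cosφ1·sinφ2-sinφ1·cosφ2·cosΔλ=0.96695977; θ=atan2(y, x)=-6.2981° <0 so +360° → 353.7019° ≈ 353.7°
Leg 4: φ1=0.5472358, φ2=-0.4970034, Δφ=-1.0442392, Δλ=-2.5445679 rad; a=sin²(Δφ/2)+cosφ1·cosφ2·sin²(Δλ/2)=0.9344426195; c=2·atan2(√a, √(1-a))=2.623742196; dist=6371·c=16715.862 ≈ 16715.9 km; running total=53681.2 km
Leg 4 bearing: y=sinΔλ·cosφ2=-0.49416868, x=cosφ1·sinφ2-sinφ1·cosφ2·cosΔλ=-0.02890955; θ=atan2(y, x)=-93.3481° <0 so +360° → 266.6519° ≈ 266.7°
Leg 5: φ1=-0.4970034, φ2=0.2822058, Δφ=0.7792092, Δλ=2.1178785 rad; a=sin²(Δφ/2)+cosφ1·cosφ2·sin²(Δλ/2)=0.7859744583; c=2·atan2(√a, √(1-a))=2.179676109; dist=6371·c=13886.716 ≈ 13886.7 km; running total=67567.9 km
Leg 5 bearing: y=sinΔλ·cosφ2=0.82026295, x=cosφ1·sinφ2-sinφ1·cosφ2·cosΔλ=0.00656783; θ=atan2(y, x)=89.5412° ≈ 89.5°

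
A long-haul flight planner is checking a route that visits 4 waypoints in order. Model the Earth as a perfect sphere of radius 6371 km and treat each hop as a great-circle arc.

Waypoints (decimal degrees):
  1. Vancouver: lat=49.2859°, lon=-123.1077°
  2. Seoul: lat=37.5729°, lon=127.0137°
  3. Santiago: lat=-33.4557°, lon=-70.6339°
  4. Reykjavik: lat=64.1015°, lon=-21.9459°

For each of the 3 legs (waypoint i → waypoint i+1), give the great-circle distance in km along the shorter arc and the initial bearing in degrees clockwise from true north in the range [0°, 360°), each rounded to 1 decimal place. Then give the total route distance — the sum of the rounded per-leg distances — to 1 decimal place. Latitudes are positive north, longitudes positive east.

Leg 1: φ1=0.8602012, φ2=0.6557708, Δφ=-0.2044304, Δλ=4.3654420 rad; a=sin²(Δφ/2)+cosφ1·cosφ2·sin²(Δλ/2)=0.3568000904; c=2·atan2(√a, √(1-a))=1.280329196; dist=6371·c=8156.977 ≈ 8157.0 km; running total=8157.0 km
Leg 1 bearing: y=sinΔλ·cosφ2=-0.74535253, x=cosφ1·sinφ2-sinφ1·cosφ2·cosΔλ=0.60201724; θ=atan2(y, x)=-51.0724° <0 so +360° → 308.9276° ≈ 308.9°
Leg 2: φ1=0.6557708, φ2=-0.5839121, Δφ=-1.2396829, Δλ=-3.4496014 rad; a=sin²(Δφ/2)+cosφ1·cosφ2·sin²(Δλ/2)=0.9831499581; c=2·atan2(√a, √(1-a))=2.881242558; dist=6371·c=18356.396 ≈ 18356.4 km; running total=26513.4 km
Leg 2 bearing: y=sinΔλ·cosφ2=0.25293152, x=cosφ1·sinφ2-sinφ1·cosφ2·cosΔλ=0.04785518; θ=atan2(y, x)=79.2862° ≈ 79.3°
Leg 3: φ1=-0.5839121, φ2=1.1187822, Δφ=1.7026943, Δλ=0.8497659 rad; a=sin²(Δφ/2)+cosφ1·cosφ2·sin²(Δλ/2)=0.6276785961; c=2·atan2(√a, √(1-a))=1.829013452; dist=6371·c=11652.645 ≈ 11652.6 km; running total=38166.0 km
Leg 3 bearing: y=sinΔλ·cosφ2=0.32807544, x=cosφ1·sinφ2-sinφ1·cosφ2·cosΔλ=0.90948294; θ=atan2(y, x)=19.8358° ≈ 19.8°

Leg 1: dist=8157.0 km, bearing=308.9°
Leg 2: dist=18356.4 km, bearing=79.3°
Leg 3: dist=11652.6 km, bearing=19.8°
Total: 38166.0 km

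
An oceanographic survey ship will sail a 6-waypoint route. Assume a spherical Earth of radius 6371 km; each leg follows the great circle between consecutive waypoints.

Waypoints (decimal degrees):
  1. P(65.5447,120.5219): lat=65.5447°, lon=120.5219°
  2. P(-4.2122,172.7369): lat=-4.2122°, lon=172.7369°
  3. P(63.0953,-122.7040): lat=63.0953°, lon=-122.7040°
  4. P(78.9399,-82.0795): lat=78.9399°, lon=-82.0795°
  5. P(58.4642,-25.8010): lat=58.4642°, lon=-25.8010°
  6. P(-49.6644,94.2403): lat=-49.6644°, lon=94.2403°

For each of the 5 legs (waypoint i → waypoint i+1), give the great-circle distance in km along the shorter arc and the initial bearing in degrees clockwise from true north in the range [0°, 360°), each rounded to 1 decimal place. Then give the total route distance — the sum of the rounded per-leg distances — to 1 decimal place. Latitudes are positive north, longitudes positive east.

Leg 1: dist=8814.9 km, bearing=126.7°
Leg 2: dist=9187.5 km, bearing=24.3°
Leg 3: dist=2197.8 km, bearing=21.7°
Leg 4: dist=2985.7 km, bearing=105.6°
Leg 5: dist=16123.5 km, bearing=102.3°
Total: 39309.4 km

Leg 1: φ1=1.1439708, φ2=-0.0735168, Δφ=-1.2174876, Δλ=0.9113237 rad; a=sin²(Δφ/2)+cosφ1·cosφ2·sin²(Δλ/2)=0.4069492316; c=2·atan2(√a, √(1-a))=1.383603461; dist=6371·c=8814.938 ≈ 8814.9 km; running total=8814.9 km
Leg 1 bearing: y=sinΔλ·cosφ2=0.78818069, x=cosφ1·sinφ2-sinφ1·cosφ2·cosΔλ=-0.58663227; θ=atan2(y, x)=126.6598° ≈ 126.7°
Leg 2: φ1=-0.0735168, φ2=1.1012207, Δφ=1.1747375, Δλ=-5.1564165 rad; a=sin²(Δφ/2)+cosφ1·cosφ2·sin²(Δλ/2)=0.4358185508; c=2·atan2(√a, √(1-a))=1.442078282; dist=6371·c=9187.481 ≈ 9187.5 km; running total=18002.4 km
Leg 2 bearing: y=sinΔλ·cosφ2=0.40862766, x=cosφ1·sinφ2-sinφ1·cosφ2·cosΔλ=0.90362957; θ=atan2(y, x)=24.3328° ≈ 24.3°
Leg 3: φ1=1.1012207, φ2=1.3777612, Δφ=0.2765404, Δλ=0.7090313 rad; a=sin²(Δφ/2)+cosφ1·cosφ2·sin²(Δλ/2)=0.0294578473; c=2·atan2(√a, √(1-a))=0.344973822; dist=6371·c=2197.828 ≈ 2197.8 km; running total=20200.2 km
Leg 3 bearing: y=sinΔλ·cosφ2=0.12490586, x=cosφ1·sinφ2-sinφ1·cosφ2·cosΔλ=0.31425922; θ=atan2(y, x)=21.6759° ≈ 21.7°
Leg 4: φ1=1.3777612, φ2=1.0203928, Δφ=-0.3573684, Δλ=0.9822451 rad; a=sin²(Δφ/2)+cosφ1·cosφ2·sin²(Δλ/2)=0.0539069344; c=2·atan2(√a, √(1-a))=0.468633928; dist=6371·c=2985.667 ≈ 2985.7 km; running total=23185.9 km
Leg 4 bearing: y=sinΔλ·cosφ2=0.43502905, x=cosφ1·sinφ2-sinφ1·cosφ2·cosΔλ=-0.12146454; θ=atan2(y, x)=105.6003° ≈ 105.6°
Leg 5: φ1=1.0203928, φ2=-0.8668073, Δφ=-1.8872001, Δλ=2.0951159 rad; a=sin²(Δφ/2)+cosφ1·cosφ2·sin²(Δλ/2)=0.9095853445; c=2·atan2(√a, √(1-a))=2.530759922; dist=6371·c=16123.471 ≈ 16123.5 km; running total=39309.4 km
Leg 5 bearing: y=sinΔλ·cosφ2=0.56031323, x=cosφ1·sinφ2-sinφ1·cosφ2·cosΔλ=-0.12250903; θ=atan2(y, x)=102.3333° ≈ 102.3°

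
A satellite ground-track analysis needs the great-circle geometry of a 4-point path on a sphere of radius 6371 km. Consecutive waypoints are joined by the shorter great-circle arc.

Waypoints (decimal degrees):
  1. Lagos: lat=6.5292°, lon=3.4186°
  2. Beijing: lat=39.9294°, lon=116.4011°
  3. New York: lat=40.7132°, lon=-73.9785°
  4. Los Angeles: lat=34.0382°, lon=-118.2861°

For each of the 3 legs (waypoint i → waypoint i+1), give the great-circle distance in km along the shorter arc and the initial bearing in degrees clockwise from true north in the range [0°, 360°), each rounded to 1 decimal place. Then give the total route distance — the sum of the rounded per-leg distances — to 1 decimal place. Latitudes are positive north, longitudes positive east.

Leg 1: φ1=0.1139560, φ2=0.6968995, Δφ=0.5829435, Δλ=1.9719166 rad; a=sin²(Δφ/2)+cosφ1·cosφ2·sin²(Δλ/2)=0.6122426851; c=2·atan2(√a, √(1-a))=1.797211222; dist=6371·c=11450.033 ≈ 11450.0 km; running total=11450.0 km
Leg 1 bearing: y=sinΔλ·cosφ2=0.70596766, x=cosφ1·sinφ2-sinφ1·cosφ2·cosΔλ=0.67172613; θ=atan2(y, x)=46.4237° ≈ 46.4°
Leg 2: φ1=0.6968995, φ2=0.7105794, Δφ=0.0136799, Δλ=-3.3227508 rad; a=sin²(Δφ/2)+cosφ1·cosφ2·sin²(Δλ/2)=0.5765403202; c=2·atan2(√a, √(1-a))=1.724481235; dist=6371·c=10986.670 ≈ 10986.7 km; running total=22436.7 km
Leg 2 bearing: y=sinΔλ·cosφ2=0.13656519, x=cosφ1·sinφ2-sinφ1·cosφ2·cosΔλ=0.97873197; θ=atan2(y, x)=7.9434° ≈ 7.9°
Leg 3: φ1=0.7105794, φ2=0.5940787, Δφ=-0.1165007, Δλ=-0.7733135 rad; a=sin²(Δφ/2)+cosφ1·cosφ2·sin²(Δλ/2)=0.0927071310; c=2·atan2(√a, √(1-a))=0.618781682; dist=6371·c=3942.258 ≈ 3942.3 km; running total=26379.0 km
Leg 3 bearing: y=sinΔλ·cosφ2=-0.57883066, x=cosφ1·sinφ2-sinφ1·cosφ2·cosΔλ=0.03748521; θ=atan2(y, x)=-86.2947° <0 so +360° → 273.7053° ≈ 273.7°

Leg 1: dist=11450.0 km, bearing=46.4°
Leg 2: dist=10986.7 km, bearing=7.9°
Leg 3: dist=3942.3 km, bearing=273.7°
Total: 26379.0 km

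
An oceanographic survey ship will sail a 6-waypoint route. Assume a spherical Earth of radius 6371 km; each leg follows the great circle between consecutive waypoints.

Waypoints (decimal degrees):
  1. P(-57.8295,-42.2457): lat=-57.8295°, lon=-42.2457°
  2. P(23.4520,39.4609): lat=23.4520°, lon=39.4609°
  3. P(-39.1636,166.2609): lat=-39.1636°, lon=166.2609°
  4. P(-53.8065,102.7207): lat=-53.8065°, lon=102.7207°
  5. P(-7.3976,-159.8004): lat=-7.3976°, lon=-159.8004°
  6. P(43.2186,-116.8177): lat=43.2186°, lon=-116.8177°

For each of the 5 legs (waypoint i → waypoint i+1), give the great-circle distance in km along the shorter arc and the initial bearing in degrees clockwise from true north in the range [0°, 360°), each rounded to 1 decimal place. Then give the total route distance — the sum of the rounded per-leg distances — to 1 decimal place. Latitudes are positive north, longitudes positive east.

Leg 1: dist=11725.7 km, bearing=70.4°
Leg 2: dist=14749.2 km, bearing=122.4°
Leg 3: dist=4944.3 km, bearing=229.0°
Leg 4: dist=9831.1 km, bearing=100.4°
Leg 5: dist=7101.3 km, bearing=33.6°
Total: 48351.6 km

Leg 1: φ1=-1.0093152, φ2=0.4093146, Δφ=1.4186298, Δλ=1.4260492 rad; a=sin²(Δφ/2)+cosφ1·cosφ2·sin²(Δλ/2)=0.6332107225; c=2·atan2(√a, √(1-a))=1.840474696; dist=6371·c=11725.664 ≈ 11725.7 km; running total=11725.7 km
Leg 1 bearing: y=sinΔλ·cosφ2=0.90780008, x=cosφ1·sinφ2-sinφ1·cosφ2·cosΔλ=0.32391145; θ=atan2(y, x)=70.3631° ≈ 70.4°
Leg 2: φ1=0.4093146, φ2=-0.6835338, Δφ=-1.0928484, Δλ=2.2130775 rad; a=sin²(Δφ/2)+cosφ1·cosφ2·sin²(Δλ/2)=0.8387117165; c=2·atan2(√a, √(1-a))=2.315050581; dist=6371·c=14749.187 ≈ 14749.2 km; running total=26474.9 km
Leg 2 bearing: y=sinΔλ·cosφ2=0.62084375, x=cosφ1·sinφ2-sinφ1·cosφ2·cosΔλ=-0.39452570; θ=atan2(y, x)=122.4346° ≈ 122.4°
Leg 3: φ1=-0.6835338, φ2=-0.9391006, Δφ=-0.2555668, Δλ=-1.1089857 rad; a=sin²(Δφ/2)+cosφ1·cosφ2·sin²(Δλ/2)=0.1431635944; c=2·atan2(√a, √(1-a))=0.776068741; dist=6371·c=4944.334 ≈ 4944.3 km; running total=31419.2 km
Leg 3 bearing: y=sinΔλ·cosφ2=-0.52865611, x=cosφ1·sinφ2-sinφ1·cosφ2·cosΔλ=-0.45955830; θ=atan2(y, x)=-131.0003° <0 so +360° → 228.9997° ≈ 229.0°
Leg 4: φ1=-0.9391006, φ2=-0.1291125, Δφ=0.8099881, Δλ=-4.5818576 rad; a=sin²(Δφ/2)+cosφ1·cosφ2·sin²(Δλ/2)=0.4861570762; c=2·atan2(√a, √(1-a))=1.543106941; dist=6371·c=9831.134 ≈ 9831.1 km; running total=41250.3 km
Leg 4 bearing: y=sinΔλ·cosφ2=0.98324023, x=cosφ1·sinφ2-sinφ1·cosφ2·cosΔλ=-0.18020030; θ=atan2(y, x)=100.3855° ≈ 100.4°
Leg 5: φ1=-0.1291125, φ2=0.7543069, Δφ=0.8834193, Δλ=0.7501896 rad; a=sin²(Δφ/2)+cosφ1·cosφ2·sin²(Δλ/2)=0.2797423475; c=2·atan2(√a, √(1-a))=1.114623735; dist=6371·c=7101.268 ≈ 7101.3 km; running total=48351.6 km
Leg 5 bearing: y=sinΔλ·cosφ2=0.49684288, x=cosφ1·sinφ2-sinφ1·cosφ2·cosΔλ=0.74772550; θ=atan2(y, x)=33.6029° ≈ 33.6°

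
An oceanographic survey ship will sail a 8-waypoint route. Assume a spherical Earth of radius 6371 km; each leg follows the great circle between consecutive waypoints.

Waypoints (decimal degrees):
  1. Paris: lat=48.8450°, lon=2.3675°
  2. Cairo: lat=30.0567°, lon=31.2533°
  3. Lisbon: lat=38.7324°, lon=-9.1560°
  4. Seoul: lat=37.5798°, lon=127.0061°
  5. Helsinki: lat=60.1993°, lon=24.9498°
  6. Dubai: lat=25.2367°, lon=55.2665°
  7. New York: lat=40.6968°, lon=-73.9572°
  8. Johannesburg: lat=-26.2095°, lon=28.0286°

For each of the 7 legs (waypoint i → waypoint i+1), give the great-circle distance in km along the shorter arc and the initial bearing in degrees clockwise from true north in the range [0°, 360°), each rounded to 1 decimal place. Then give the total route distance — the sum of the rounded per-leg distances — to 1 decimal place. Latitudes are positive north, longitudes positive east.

Leg 1: dist=3208.5 km, bearing=120.0°
Leg 2: dist=3798.3 km, bearing=295.8°
Leg 3: dist=10417.7 km, bearing=33.4°
Leg 4: dist=7055.5 km, bearing=327.1°
Leg 5: dist=4526.5 km, bearing=135.6°
Leg 6: dist=11003.3 km, bearing=323.5°
Leg 7: dist=12834.1 km, bearing=103.7°
Total: 52843.9 km

Leg 1: φ1=0.8525061, φ2=0.5245884, Δφ=-0.3279177, Δλ=0.5041523 rad; a=sin²(Δφ/2)+cosφ1·cosφ2·sin²(Δλ/2)=0.0620763200; c=2·atan2(√a, √(1-a))=0.503607433; dist=6371·c=3208.483 ≈ 3208.5 km; running total=3208.5 km
Leg 1 bearing: y=sinΔλ·cosφ2=0.41810768, x=cosφ1·sinφ2-sinφ1·cosφ2·cosΔλ=-0.24099247; θ=atan2(y, x)=119.9587° ≈ 120.0°
Leg 2: φ1=0.5245884, φ2=0.6760079, Δφ=0.1514195, Δλ=-0.7052753 rad; a=sin²(Δφ/2)+cosφ1·cosφ2·sin²(Δλ/2)=0.0862588185; c=2·atan2(√a, √(1-a))=0.596187407; dist=6371·c=3798.310 ≈ 3798.3 km; running total=7006.8 km
Leg 2 bearing: y=sinΔλ·cosφ2=-0.50567966, x=cosφ1·sinφ2-sinφ1·cosφ2·cosΔλ=0.24405126; θ=atan2(y, x)=-64.2371° <0 so +360° → 295.7629° ≈ 295.8°
Leg 3: φ1=0.6760079, φ2=0.6558912, Δφ=-0.0201167, Δλ=2.3764770 rad; a=sin²(Δφ/2)+cosφ1·cosφ2·sin²(Δλ/2)=0.5321681380; c=2·atan2(√a, √(1-a))=1.635177069; dist=6371·c=10417.713 ≈ 10417.7 km; running total=17424.5 km
Leg 3 bearing: y=sinΔλ·cosφ2=0.54890497, x=cosφ1·sinφ2-sinφ1·cosφ2·cosΔλ=0.83340517; θ=atan2(y, x)=33.3701° ≈ 33.4°
Leg 4: φ1=0.6558912, φ2=1.0506760, Δφ=0.3947848, Δλ=-1.7812185 rad; a=sin²(Δφ/2)+cosφ1·cosφ2·sin²(Δλ/2)=0.2765251959; c=2·atan2(√a, √(1-a))=1.107443843; dist=6371·c=7055.525 ≈ 7055.5 km; running total=24480.0 km
Leg 4 bearing: y=sinΔλ·cosφ2=-0.48602249, x=cosφ1·sinφ2-sinφ1·cosφ2·cosΔλ=0.75101144; θ=atan2(y, x)=-32.9092° <0 so +360° → 327.0908° ≈ 327.1°
Leg 5: φ1=1.0506760, φ2=0.4404635, Δφ=-0.6102125, Δλ=0.5291262 rad; a=sin²(Δφ/2)+cosφ1·cosφ2·sin²(Δλ/2)=0.1209751527; c=2·atan2(√a, √(1-a))=0.710478795; dist=6371·c=4526.460 ≈ 4526.5 km; running total=29006.5 km
Leg 5 bearing: y=sinΔλ·cosφ2=0.45660017, x=cosφ1·sinφ2-sinφ1·cosφ2·cosΔλ=-0.46570049; θ=atan2(y, x)=135.5653° ≈ 135.6°
Leg 6: φ1=0.4404635, φ2=0.7102932, Δφ=0.2698296, Δλ=-2.2553790 rad; a=sin²(Δφ/2)+cosφ1·cosφ2·sin²(Δλ/2)=0.5778298870; c=2·atan2(√a, √(1-a))=1.727091660; dist=6371·c=11003.301 ≈ 11003.3 km; running total=40009.8 km
Leg 6 bearing: y=sinΔλ·cosφ2=-0.58734199, x=cosφ1·sinφ2-sinφ1·cosφ2·cosΔλ=0.79422882; θ=atan2(y, x)=-36.4834° <0 so +360° → 323.5166° ≈ 323.5°
Leg 7: φ1=0.7102932, φ2=-0.4574421, Δφ=-1.1677352, Δλ=1.7799880 rad; a=sin²(Δφ/2)+cosφ1·cosφ2·sin²(Δλ/2)=0.7146221311; c=2·atan2(√a, √(1-a))=2.014452193; dist=6371·c=12834.075 ≈ 12834.1 km; running total=52843.9 km
Leg 7 bearing: y=sinΔλ·cosφ2=0.87762571, x=cosφ1·sinφ2-sinφ1·cosφ2·cosΔλ=-0.21335998; θ=atan2(y, x)=103.6641° ≈ 103.7°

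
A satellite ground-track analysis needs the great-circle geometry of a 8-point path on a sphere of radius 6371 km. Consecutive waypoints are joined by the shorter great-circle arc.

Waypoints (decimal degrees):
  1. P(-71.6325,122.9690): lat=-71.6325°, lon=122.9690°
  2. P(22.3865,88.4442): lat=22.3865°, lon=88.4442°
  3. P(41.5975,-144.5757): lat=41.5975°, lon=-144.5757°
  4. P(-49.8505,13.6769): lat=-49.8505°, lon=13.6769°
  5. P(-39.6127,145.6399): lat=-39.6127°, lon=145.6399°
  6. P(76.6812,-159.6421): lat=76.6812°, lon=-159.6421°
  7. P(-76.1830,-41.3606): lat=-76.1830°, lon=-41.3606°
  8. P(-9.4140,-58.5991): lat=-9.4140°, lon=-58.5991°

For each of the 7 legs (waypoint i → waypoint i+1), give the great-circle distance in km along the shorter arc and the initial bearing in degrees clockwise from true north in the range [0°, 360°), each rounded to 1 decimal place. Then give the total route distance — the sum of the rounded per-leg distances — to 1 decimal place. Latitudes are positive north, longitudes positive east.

Leg 1: dist=10782.9 km, bearing=328.1°
Leg 2: dist=11051.3 km, bearing=37.3°
Leg 3: dist=18103.5 km, bearing=126.1°
Leg 4: dist=9014.6 km, bearing=144.6°
Leg 5: dist=13476.2 km, bearing=12.7°
Leg 6: dist=18477.3 km, bearing=118.4°
Leg 7: dist=7497.6 km, bearing=341.5°
Total: 88403.4 km

Leg 1: φ1=-1.2502230, φ2=0.3907181, Δφ=1.6409411, Δλ=-0.6025714 rad; a=sin²(Δφ/2)+cosφ1·cosφ2·sin²(Δλ/2)=0.5607008971; c=2·atan2(√a, √(1-a))=1.692498328; dist=6371·c=10782.907 ≈ 10782.9 km; running total=10782.9 km
Leg 1 bearing: y=sinΔλ·cosφ2=-0.52404926, x=cosφ1·sinφ2-sinφ1·cosφ2·cosΔλ=0.84299109; θ=atan2(y, x)=-31.8673° <0 so +360° → 328.1327° ≈ 328.1°
Leg 2: φ1=0.3907181, φ2=0.7260133, Δφ=0.3352952, Δλ=-4.0669645 rad; a=sin²(Δφ/2)+cosφ1·cosφ2·sin²(Δλ/2)=0.5815491285; c=2·atan2(√a, √(1-a))=1.734626476; dist=6371·c=11051.305 ≈ 11051.3 km; running total=21834.2 km
Leg 2 bearing: y=sinΔλ·cosφ2=0.59739752, x=cosφ1·sinφ2-sinφ1·cosφ2·cosΔλ=0.78518479; θ=atan2(y, x)=37.2652° ≈ 37.3°
Leg 3: φ1=0.7260133, φ2=-0.8700554, Δφ=-1.5960687, Δλ=2.7620289 rad; a=sin²(Δφ/2)+cosφ1·cosφ2·sin²(Δλ/2)=0.9776624324; c=2·atan2(√a, √(1-a))=2.841553321; dist=6371·c=18103.536 ≈ 18103.5 km; running total=39937.7 km
Leg 3 bearing: y=sinΔλ·cosφ2=0.23890242, x=cosφ1·sinφ2-sinφ1·cosφ2·cosΔλ=-0.17401160; θ=atan2(y, x)=126.0688° ≈ 126.1°
Leg 4: φ1=-0.8700554, φ2=-0.6913720, Δφ=0.1786833, Δλ=2.3031888 rad; a=sin²(Δφ/2)+cosφ1·cosφ2·sin²(Δλ/2)=0.4223898402; c=2·atan2(√a, √(1-a))=1.414945855; dist=6371·c=9014.620 ≈ 9014.6 km; running total=48952.3 km
Leg 4 bearing: y=sinΔλ·cosφ2=0.57283068, x=cosφ1·sinφ2-sinφ1·cosφ2·cosΔλ=-0.80484263; θ=atan2(y, x)=144.5594° ≈ 144.6°
Leg 5: φ1=-0.6913720, φ2=1.3383394, Δφ=2.0297115, Δλ=-5.3281760 rad; a=sin²(Δφ/2)+cosφ1·cosφ2·sin²(Δλ/2)=0.7589693974; c=2·atan2(√a, √(1-a))=2.115235926; dist=6371·c=13476.168 ≈ 13476.2 km; running total=62428.5 km
Leg 5 bearing: y=sinΔλ·cosφ2=0.18805465, x=cosφ1·sinφ2-sinφ1·cosφ2·cosΔλ=0.83449078; θ=atan2(y, x)=12.6996° ≈ 12.7°
Leg 6: φ1=1.3383394, φ2=-1.3296442, Δφ=-2.6679836, Δλ=2.0644016 rad; a=sin²(Δφ/2)+cosφ1·cosφ2·sin²(Δλ/2)=0.9855062060; c=2·atan2(√a, √(1-a))=2.900226842; dist=6371·c=18477.345 ≈ 18477.3 km; running total=80905.8 km
Leg 6 bearing: y=sinΔλ·cosφ2=0.21031355, x=cosφ1·sinφ2-sinφ1·cosφ2·cosΔλ=-0.11359185; θ=atan2(y, x)=118.3738° ≈ 118.4°
Leg 7: φ1=-1.3296442, φ2=-0.1643053, Δφ=1.1653389, Δλ=-0.3008686 rad; a=sin²(Δφ/2)+cosφ1·cosφ2·sin²(Δλ/2)=0.3080721820; c=2·atan2(√a, √(1-a))=1.176828127; dist=6371·c=7497.572 ≈ 7497.6 km; running total=88403.4 km
Leg 7 bearing: y=sinΔλ·cosφ2=-0.29235871, x=cosφ1·sinφ2-sinφ1·cosφ2·cosΔλ=0.87588883; θ=atan2(y, x)=-18.4582° <0 so +360° → 341.5418° ≈ 341.5°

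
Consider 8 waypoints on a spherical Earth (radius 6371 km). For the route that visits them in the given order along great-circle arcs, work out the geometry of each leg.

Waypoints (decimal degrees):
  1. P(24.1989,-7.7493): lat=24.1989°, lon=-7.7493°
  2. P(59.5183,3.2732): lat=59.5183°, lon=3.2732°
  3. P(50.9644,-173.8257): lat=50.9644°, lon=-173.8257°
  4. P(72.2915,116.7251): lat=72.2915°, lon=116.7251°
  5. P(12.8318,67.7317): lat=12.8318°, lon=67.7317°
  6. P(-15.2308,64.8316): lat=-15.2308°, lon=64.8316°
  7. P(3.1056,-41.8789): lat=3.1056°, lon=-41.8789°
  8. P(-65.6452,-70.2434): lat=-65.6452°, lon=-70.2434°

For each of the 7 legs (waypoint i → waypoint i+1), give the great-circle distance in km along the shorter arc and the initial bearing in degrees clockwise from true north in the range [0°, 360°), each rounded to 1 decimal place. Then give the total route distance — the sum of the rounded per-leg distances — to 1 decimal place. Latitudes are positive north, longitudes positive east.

Leg 1: φ1=0.4223505, φ2=1.0387903, Δφ=0.6164398, Δλ=0.1923789 rad; a=sin²(Δφ/2)+cosφ1·cosφ2·sin²(Δλ/2)=0.0962968593; c=2·atan2(√a, √(1-a))=0.631053694; dist=6371·c=4020.443 ≈ 4020.4 km; running total=4020.4 km
Leg 1 bearing: y=sinΔλ·cosφ2=0.09698590, x=cosφ1·sinφ2-sinφ1·cosφ2·cosΔλ=0.58196979; θ=atan2(y, x)=9.4615° ≈ 9.5°
Leg 2: φ1=1.0387903, φ2=0.8894966, Δφ=-0.1492937, Δλ=-3.0909589 rad; a=sin²(Δφ/2)+cosφ1·cosφ2·sin²(Δλ/2)=0.3248330052; c=2·atan2(√a, √(1-a))=1.212868659; dist=6371·c=7727.186 ≈ 7727.2 km; running total=11747.6 km
Leg 2 bearing: y=sinΔλ·cosφ2=-0.03187567, x=cosφ1·sinφ2-sinφ1·cosφ2·cosΔλ=0.93608228; θ=atan2(y, x)=-1.9503° <0 so +360° → 358.0497° ≈ 358.0°
Leg 3: φ1=0.8894966, φ2=1.2617247, Δφ=0.3722281, Δλ=5.0710681 rad; a=sin²(Δφ/2)+cosφ1·cosφ2·sin²(Δλ/2)=0.0964011910; c=2·atan2(√a, √(1-a))=0.631407278; dist=6371·c=4022.696 ≈ 4022.7 km; running total=15770.3 km
Leg 3 bearing: y=sinΔλ·cosφ2=-0.28481713, x=cosφ1·sinφ2-sinφ1·cosφ2·cosΔλ=0.51702148; θ=atan2(y, x)=-28.8495° <0 so +360° → 331.1505° ≈ 331.2°
Leg 4: φ1=1.2617247, φ2=0.2239572, Δφ=-1.0377675, Δλ=-0.8550961 rad; a=sin²(Δφ/2)+cosφ1·cosφ2·sin²(Δλ/2)=0.2969176336; c=2·atan2(√a, √(1-a))=1.152543253; dist=6371·c=7342.853 ≈ 7342.9 km; running total=23113.2 km
Leg 4 bearing: y=sinΔλ·cosφ2=-0.73578796, x=cosφ1·sinφ2-sinφ1·cosφ2·cosΔλ=-0.54189140; θ=atan2(y, x)=-126.3708° <0 so +360° → 233.6292° ≈ 233.6°
Leg 5: φ1=0.2239572, φ2=-0.2658276, Δφ=-0.4897848, Δλ=-0.0506163 rad; a=sin²(Δφ/2)+cosφ1·cosφ2·sin²(Δλ/2)=0.0593853761; c=2·atan2(√a, √(1-a))=0.492339855; dist=6371·c=3136.697 ≈ 3136.7 km; running total=26249.9 km
Leg 5 bearing: y=sinΔλ·cosφ2=-0.04881757, x=cosφ1·sinφ2-sinφ1·cosφ2·cosΔλ=-0.47016152; θ=atan2(y, x)=-174.0721° <0 so +360° → 185.9279° ≈ 185.9°
Leg 6: φ1=-0.2658276, φ2=0.0542029, Δφ=0.3200306, Δλ=-1.8624496 rad; a=sin²(Δφ/2)+cosφ1·cosφ2·sin²(Δλ/2)=0.6456307908; c=2·atan2(√a, √(1-a))=1.866341659; dist=6371·c=11890.463 ≈ 11890.5 km; running total=38140.4 km
Leg 6 bearing: y=sinΔλ·cosφ2=-0.95636322, x=cosφ1·sinφ2-sinφ1·cosφ2·cosΔλ=-0.02315357; θ=atan2(y, x)=-91.3869° <0 so +360° → 268.6131° ≈ 268.6°
Leg 7: φ1=0.0542029, φ2=-1.1457249, Δφ=-1.1999278, Δλ=-0.4950539 rad; a=sin²(Δφ/2)+cosφ1·cosφ2·sin²(Δλ/2)=0.3435060174; c=2·atan2(√a, √(1-a))=1.252458887; dist=6371·c=7979.416 ≈ 7979.4 km; running total=46119.8 km
Leg 7 bearing: y=sinΔλ·cosφ2=-0.19591591, x=cosφ1·sinφ2-sinφ1·cosφ2·cosΔλ=-0.92933067; θ=atan2(y, x)=-168.0956° <0 so +360° → 191.9044° ≈ 191.9°

Leg 1: dist=4020.4 km, bearing=9.5°
Leg 2: dist=7727.2 km, bearing=358.0°
Leg 3: dist=4022.7 km, bearing=331.2°
Leg 4: dist=7342.9 km, bearing=233.6°
Leg 5: dist=3136.7 km, bearing=185.9°
Leg 6: dist=11890.5 km, bearing=268.6°
Leg 7: dist=7979.4 km, bearing=191.9°
Total: 46119.8 km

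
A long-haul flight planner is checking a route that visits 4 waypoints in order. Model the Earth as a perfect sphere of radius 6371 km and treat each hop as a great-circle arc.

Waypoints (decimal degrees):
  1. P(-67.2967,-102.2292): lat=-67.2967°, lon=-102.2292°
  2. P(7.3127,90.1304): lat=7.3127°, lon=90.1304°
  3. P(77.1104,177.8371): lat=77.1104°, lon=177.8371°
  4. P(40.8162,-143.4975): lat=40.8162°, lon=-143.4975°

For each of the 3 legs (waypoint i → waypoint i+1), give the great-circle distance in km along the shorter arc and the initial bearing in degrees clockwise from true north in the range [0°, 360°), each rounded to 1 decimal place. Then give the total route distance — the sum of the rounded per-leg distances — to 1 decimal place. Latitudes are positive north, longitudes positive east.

Leg 1: φ1=-1.1745490, φ2=0.1276307, Δφ=1.3021797, Δλ=3.3573084 rad; a=sin²(Δφ/2)+cosφ1·cosφ2·sin²(Δλ/2)=0.7456846878; c=2·atan2(√a, √(1-a))=2.084457659; dist=6371·c=13280.080 ≈ 13280.1 km; running total=13280.1 km
Leg 1 bearing: y=sinΔλ·cosφ2=-0.21230561, x=cosφ1·sinφ2-sinφ1·cosφ2·cosΔλ=-0.84467891; θ=atan2(y, x)=-165.8913° <0 so +360° → 194.1087° ≈ 194.1°
Leg 2: φ1=0.1276307, φ2=1.3458304, Δφ=1.2181997, Δλ=1.5307707 rad; a=sin²(Δφ/2)+cosφ1·cosφ2·sin²(Δλ/2)=0.4335346142; c=2·atan2(√a, √(1-a))=1.437470915; dist=6371·c=9158.127 ≈ 9158.1 km; running total=22438.2 km
Leg 2 bearing: y=sinΔλ·cosφ2=0.22289452, x=cosφ1·sinφ2-sinφ1·cosφ2·cosΔλ=0.96573674; θ=atan2(y, x)=12.9964° ≈ 13.0°
Leg 3: φ1=1.3458304, φ2=0.7123771, Δφ=-0.6334533, Δλ=-5.6083468 rad; a=sin²(Δφ/2)+cosφ1·cosφ2·sin²(Δλ/2)=0.1155083533; c=2·atan2(√a, √(1-a))=0.693547121; dist=6371·c=4418.589 ≈ 4418.6 km; running total=26856.8 km
Leg 3 bearing: y=sinΔλ·cosφ2=0.47283330, x=cosφ1·sinφ2-sinφ1·cosφ2·cosΔλ=-0.43022478; θ=atan2(y, x)=132.2986° ≈ 132.3°

Leg 1: dist=13280.1 km, bearing=194.1°
Leg 2: dist=9158.1 km, bearing=13.0°
Leg 3: dist=4418.6 km, bearing=132.3°
Total: 26856.8 km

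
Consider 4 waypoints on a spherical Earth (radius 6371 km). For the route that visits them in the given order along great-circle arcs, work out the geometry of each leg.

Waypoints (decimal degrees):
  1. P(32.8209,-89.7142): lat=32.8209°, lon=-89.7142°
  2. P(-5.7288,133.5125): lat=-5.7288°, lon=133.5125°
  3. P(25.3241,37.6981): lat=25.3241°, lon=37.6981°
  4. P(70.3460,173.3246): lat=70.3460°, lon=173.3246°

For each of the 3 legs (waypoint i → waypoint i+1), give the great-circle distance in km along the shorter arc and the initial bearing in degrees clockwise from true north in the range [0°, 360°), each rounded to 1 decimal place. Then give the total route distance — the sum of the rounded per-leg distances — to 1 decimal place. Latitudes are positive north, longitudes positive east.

Leg 1: φ1=0.5728328, φ2=-0.0999864, Δφ=-0.6728192, Δλ=3.8960409 rad; a=sin²(Δφ/2)+cosφ1·cosφ2·sin²(Δλ/2)=0.8316900133; c=2·atan2(√a, √(1-a))=2.296123140; dist=6371·c=14628.601 ≈ 14628.6 km; running total=14628.6 km
Leg 1 bearing: y=sinΔλ·cosφ2=-0.68146608, x=cosφ1·sinφ2-sinφ1·cosφ2·cosΔλ=0.30908077; θ=atan2(y, x)=-65.6032° <0 so +360° → 294.3968° ≈ 294.4°
Leg 2: φ1=-0.0999864, φ2=0.4419889, Δφ=0.5419753, Δλ=-1.6722768 rad; a=sin²(Δφ/2)+cosφ1·cosφ2·sin²(Δλ/2)=0.5669052493; c=2·atan2(√a, √(1-a))=1.705009396; dist=6371·c=10862.615 ≈ 10862.6 km; running total=25491.2 km
Leg 2 bearing: y=sinΔλ·cosφ2=-0.89925239, x=cosφ1·sinφ2-sinφ1·cosφ2·cosΔλ=0.41646116; θ=atan2(y, x)=-65.1502° <0 so +360° → 294.8498° ≈ 294.8°
Leg 3: φ1=0.4419889, φ2=1.2277693, Δφ=0.7857804, Δλ=2.3671290 rad; a=sin²(Δφ/2)+cosφ1·cosφ2·sin²(Δλ/2)=0.4072462256; c=2·atan2(√a, √(1-a))=1.384207976; dist=6371·c=8818.789 ≈ 8818.8 km; running total=34310.0 km
Leg 3 bearing: y=sinΔλ·cosφ2=0.23521310, x=cosφ1·sinφ2-sinφ1·cosφ2·cosΔλ=0.95407638; θ=atan2(y, x)=13.8492° ≈ 13.8°

Leg 1: dist=14628.6 km, bearing=294.4°
Leg 2: dist=10862.6 km, bearing=294.8°
Leg 3: dist=8818.8 km, bearing=13.8°
Total: 34310.0 km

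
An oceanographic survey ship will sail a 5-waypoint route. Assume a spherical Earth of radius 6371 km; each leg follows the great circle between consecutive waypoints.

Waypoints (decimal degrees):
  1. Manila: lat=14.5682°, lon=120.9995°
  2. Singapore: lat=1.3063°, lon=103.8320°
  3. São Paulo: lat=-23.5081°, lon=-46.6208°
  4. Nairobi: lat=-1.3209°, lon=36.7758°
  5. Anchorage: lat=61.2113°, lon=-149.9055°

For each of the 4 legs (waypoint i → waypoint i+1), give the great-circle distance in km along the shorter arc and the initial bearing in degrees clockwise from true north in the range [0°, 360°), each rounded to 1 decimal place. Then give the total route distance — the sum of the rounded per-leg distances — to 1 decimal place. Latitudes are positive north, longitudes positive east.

Leg 1: dist=2394.1 km, bearing=233.5°
Leg 2: dist=15986.3 km, bearing=229.9°
Leg 3: dist=9275.7 km, bearing=88.6°
Leg 4: dist=13331.5 km, bearing=3.7°
Total: 40987.6 km

Leg 1: φ1=0.2542631, φ2=0.0227992, Δφ=-0.2314638, Δλ=-0.2996294 rad; a=sin²(Δφ/2)+cosφ1·cosφ2·sin²(Δλ/2)=0.0348893774; c=2·atan2(√a, √(1-a))=0.375781093; dist=6371·c=2394.101 ≈ 2394.1 km; running total=2394.1 km
Leg 1 bearing: y=sinΔλ·cosφ2=-0.29508943, x=cosφ1·sinφ2-sinφ1·cosφ2·cosΔλ=-0.21819868; θ=atan2(y, x)=-126.4804° <0 so +360° → 233.5196° ≈ 233.5°
Leg 2: φ1=0.0227992, φ2=-0.4102937, Δφ=-0.4330930, Δλ=-2.6258967 rad; a=sin²(Δφ/2)+cosφ1·cosφ2·sin²(Δλ/2)=0.9033165716; c=2·atan2(√a, √(1-a))=2.509229719; dist=6371·c=15986.303 ≈ 15986.3 km; running total=18380.4 km
Leg 2 bearing: y=sinΔλ·cosφ2=-0.45221156, x=cosφ1·sinφ2-sinφ1·cosφ2·cosΔλ=-0.38058860; θ=atan2(y, x)=-130.0845° <0 so +360° → 229.9155° ≈ 229.9°
Leg 3: φ1=-0.4102937, φ2=-0.0230541, Δφ=0.3872397, Δλ=1.4555453 rad; a=sin²(Δφ/2)+cosφ1·cosφ2·sin²(Δλ/2)=0.4426906092; c=2·atan2(√a, √(1-a))=1.455925083; dist=6371·c=9275.699 ≈ 9275.7 km; running total=27656.1 km
Leg 3 bearing: y=sinΔλ·cosφ2=0.99310197, x=cosφ1·sinφ2-sinφ1·cosφ2·cosΔλ=0.02471853; θ=atan2(y, x)=88.5742° ≈ 88.6°
Leg 4: φ1=-0.0230541, φ2=1.0683387, Δφ=1.0913928, Δλ=-3.2582033 rad; a=sin²(Δφ/2)+cosφ1·cosφ2·sin²(Δλ/2)=0.7491929924; c=2·atan2(√a, √(1-a))=2.092532399; dist=6371·c=13331.524 ≈ 13331.5 km; running total=40987.6 km
Leg 4 bearing: y=sinΔλ·cosφ2=0.05603029, x=cosφ1·sinφ2-sinφ1·cosφ2·cosΔλ=0.86514277; θ=atan2(y, x)=3.7055° ≈ 3.7°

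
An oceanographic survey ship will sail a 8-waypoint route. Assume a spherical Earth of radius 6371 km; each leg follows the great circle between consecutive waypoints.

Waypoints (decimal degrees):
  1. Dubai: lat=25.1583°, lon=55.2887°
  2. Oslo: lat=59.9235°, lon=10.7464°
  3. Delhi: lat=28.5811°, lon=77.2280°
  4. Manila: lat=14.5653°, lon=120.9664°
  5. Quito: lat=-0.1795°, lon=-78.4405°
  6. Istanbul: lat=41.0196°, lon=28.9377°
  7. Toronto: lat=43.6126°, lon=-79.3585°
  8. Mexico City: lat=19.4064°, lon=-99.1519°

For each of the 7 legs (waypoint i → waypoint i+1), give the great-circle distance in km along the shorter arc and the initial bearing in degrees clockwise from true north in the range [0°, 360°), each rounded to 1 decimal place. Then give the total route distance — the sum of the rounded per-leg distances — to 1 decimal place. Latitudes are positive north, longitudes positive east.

Leg 1: dist=5145.6 km, bearing=330.9°
Leg 2: dist=5990.2 km, bearing=94.5°
Leg 3: dist=4753.0 km, bearing=99.6°
Leg 4: dist=17348.1 km, bearing=54.8°
Leg 5: dist=11469.1 km, bearing=47.7°
Leg 6: dist=8191.4 km, bearing=314.2°
Leg 7: dist=3262.4 km, bearing=220.7°
Total: 56159.8 km

Leg 1: φ1=0.4390952, φ2=1.0458624, Δφ=0.6067672, Δλ=-0.7774098 rad; a=sin²(Δφ/2)+cosφ1·cosφ2·sin²(Δλ/2)=0.1544064456; c=2·atan2(√a, √(1-a))=0.807665904; dist=6371·c=5145.639 ≈ 5145.6 km; running total=5145.6 km
Leg 1 bearing: y=sinΔλ·cosφ2=-0.35152858, x=cosφ1·sinφ2-sinφ1·cosφ2·cosΔλ=0.63141748; θ=atan2(y, x)=-29.1060° <0 so +360° → 330.8940° ≈ 330.9°
Leg 2: φ1=1.0458624, φ2=0.4988343, Δφ=-0.5470281, Δλ=1.1603228 rad; a=sin²(Δφ/2)+cosφ1·cosφ2·sin²(Δλ/2)=0.2051990130; c=2·atan2(√a, √(1-a))=0.940230368; dist=6371·c=5990.208 ≈ 5990.2 km; running total=11135.8 km
Leg 2 bearing: y=sinΔλ·cosφ2=0.80519541, x=cosφ1·sinφ2-sinφ1·cosφ2·cosΔλ=-0.06348126; θ=atan2(y, x)=94.5079° ≈ 94.5°
Leg 3: φ1=0.4988343, φ2=0.2542124, Δφ=-0.2446219, Δλ=0.7633791 rad; a=sin²(Δφ/2)+cosφ1·cosφ2·sin²(Δλ/2)=0.1328100721; c=2·atan2(√a, √(1-a))=0.746043769; dist=6371·c=4753.045 ≈ 4753.0 km; running total=15888.8 km
Leg 3 bearing: y=sinΔλ·cosφ2=0.66914741, x=cosφ1·sinφ2-sinφ1·cosφ2·cosΔλ=-0.11370125; θ=atan2(y, x)=99.6436° ≈ 99.6°
Leg 4: φ1=0.2542124, φ2=-0.0031329, Δφ=-0.2573453, Δλ=-3.4803070 rad; a=sin²(Δφ/2)+cosφ1·cosφ2·sin²(Δλ/2)=0.9568268506; c=2·atan2(√a, √(1-a))=2.722979839; dist=6371·c=17348.105 ≈ 17348.1 km; running total=33236.9 km
Leg 4 bearing: y=sinΔλ·cosφ2=0.33227309, x=cosφ1·sinφ2-sinφ1·cosφ2·cosΔλ=0.23416129; θ=atan2(y, x)=54.8267° ≈ 54.8°
Leg 5: φ1=-0.0031329, φ2=0.7159271, Δφ=0.7190599, Δλ=1.8741031 rad; a=sin²(Δφ/2)+cosφ1·cosφ2·sin²(Δλ/2)=0.6137014605; c=2·atan2(√a, √(1-a))=1.800206224; dist=6371·c=11469.114 ≈ 11469.1 km; running total=44706.0 km
Leg 5 bearing: y=sinΔλ·cosφ2=0.72004591, x=cosφ1·sinφ2-sinφ1·cosφ2·cosΔλ=0.65560796; θ=atan2(y, x)=47.6819° ≈ 47.7°
Leg 6: φ1=0.7159271, φ2=0.7611835, Δφ=0.0452564, Δλ=-1.8901253 rad; a=sin²(Δφ/2)+cosφ1·cosφ2·sin²(Δλ/2)=0.3593871185; c=2·atan2(√a, √(1-a))=1.285725143; dist=6371·c=8191.355 ≈ 8191.4 km; running total=52897.4 km
Leg 6 bearing: y=sinΔλ·cosφ2=-0.68741829, x=cosφ1·sinφ2-sinφ1·cosφ2·cosΔλ=0.66960299; θ=atan2(y, x)=-45.7521° <0 so +360° → 314.2479° ≈ 314.2°
Leg 7: φ1=0.7611835, φ2=0.3387056, Δφ=-0.4224779, Δλ=-0.3454600 rad; a=sin²(Δφ/2)+cosφ1·cosφ2·sin²(Δλ/2)=0.0641346319; c=2·atan2(√a, √(1-a))=0.512072807; dist=6371·c=3262.416 ≈ 3262.4 km; running total=56159.8 km
Leg 7 bearing: y=sinΔλ·cosφ2=-0.31939049, x=cosφ1·sinφ2-sinφ1·cosφ2·cosΔλ=-0.37158477; θ=atan2(y, x)=-139.3198° <0 so +360° → 220.6802° ≈ 220.7°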